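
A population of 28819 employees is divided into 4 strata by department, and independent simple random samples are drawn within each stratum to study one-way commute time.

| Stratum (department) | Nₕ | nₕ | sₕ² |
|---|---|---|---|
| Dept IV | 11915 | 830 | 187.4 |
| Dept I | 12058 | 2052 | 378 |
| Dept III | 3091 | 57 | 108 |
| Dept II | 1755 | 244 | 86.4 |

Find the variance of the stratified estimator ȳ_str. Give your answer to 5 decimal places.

0.08519

Var(ȳ_str) = Σₕ Wₕ²(1 − fₕ)sₕ²/nₕ with Wₕ = Nₕ/N, N = 28819.
Dept IV: Wₕ = 0.41344252; term = 0.41344252²·(1 − 0.06966009)·187.4/830 = 0.035905702.
Dept I: Wₕ = 0.41840452; term = 0.41840452²·(1 − 0.17017748)·378/2052 = 0.026760388.
Dept III: Wₕ = 0.10725563; term = 0.10725563²·(1 − 0.01844063)·108/57 = 0.021394674.
Dept II: Wₕ = 0.06089732; term = 0.06089732²·(1 − 0.13903134)·86.4/244 = 0.0011305966.
Sum = 0.085191361.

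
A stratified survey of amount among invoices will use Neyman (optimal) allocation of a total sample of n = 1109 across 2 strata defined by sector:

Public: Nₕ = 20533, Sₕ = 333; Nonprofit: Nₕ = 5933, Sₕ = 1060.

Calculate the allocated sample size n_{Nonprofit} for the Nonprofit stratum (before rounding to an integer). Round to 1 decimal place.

Neyman allocation: nₕ = n·NₕSₕ / Σⱼ NⱼSⱼ.
Σ NⱼSⱼ = 20533·333 + 5933·1060 = 1.3126469 × 10^7.
n_{Nonprofit} = 1109·5933·1060 / (1.3126469 × 10^7) = 531.3.

531.3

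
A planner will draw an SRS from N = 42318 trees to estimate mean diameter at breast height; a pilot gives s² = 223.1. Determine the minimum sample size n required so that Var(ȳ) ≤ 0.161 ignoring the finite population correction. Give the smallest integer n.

Without fpc, n₀ = s²/D = 223.1/0.161 = 1385.7143.
Rounding up, n = 1386.

1386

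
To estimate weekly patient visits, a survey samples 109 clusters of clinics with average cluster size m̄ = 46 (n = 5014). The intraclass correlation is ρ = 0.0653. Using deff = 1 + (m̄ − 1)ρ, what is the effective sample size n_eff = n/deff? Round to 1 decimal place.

deff = 1 + (46 − 1)·0.0653 = 1 + 2.9385 = 3.9385.
n_eff = 5014 / 3.9385 = 1273.1.

1273.1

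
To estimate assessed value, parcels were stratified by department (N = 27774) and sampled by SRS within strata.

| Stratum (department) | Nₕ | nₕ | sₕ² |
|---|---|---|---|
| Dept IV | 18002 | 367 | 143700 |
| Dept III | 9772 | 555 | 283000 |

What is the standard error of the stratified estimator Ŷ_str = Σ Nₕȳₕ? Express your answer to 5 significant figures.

412590

Var(Ŷ_str) = Σₕ Nₕ²(1 − fₕ)sₕ²/nₕ.
Dept IV: 18002²·(1 − 367/18002)·143700/367 = 1.2430452 × 10^11.
Dept III: 9772²·(1 − 555/9772)·283000/555 = 4.5926833 × 10^10.
Sum = 1.7023135 × 10^11.
SE = √(1.7023135 × 10^11) = 412590.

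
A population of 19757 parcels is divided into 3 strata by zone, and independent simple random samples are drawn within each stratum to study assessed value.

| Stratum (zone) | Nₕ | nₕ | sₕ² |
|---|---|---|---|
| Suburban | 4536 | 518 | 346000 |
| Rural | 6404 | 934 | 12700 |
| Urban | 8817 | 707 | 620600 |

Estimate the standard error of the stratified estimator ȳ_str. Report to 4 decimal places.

13.9000

Var(ȳ_str) = Σₕ Wₕ²(1 − fₕ)sₕ²/nₕ with Wₕ = Nₕ/N, N = 19757.
Suburban: Wₕ = 0.22958951; term = 0.22958951²·(1 − 0.11419753)·346000/518 = 31.187985.
Rural: Wₕ = 0.32413828; term = 0.32413828²·(1 − 0.14584635)·12700/934 = 1.2202631.
Urban: Wₕ = 0.44627221; term = 0.44627221²·(1 − 0.08018600)·620600/707 = 160.80222.
Sum = 193.21047.
SE = √(193.21047) = 13.9000.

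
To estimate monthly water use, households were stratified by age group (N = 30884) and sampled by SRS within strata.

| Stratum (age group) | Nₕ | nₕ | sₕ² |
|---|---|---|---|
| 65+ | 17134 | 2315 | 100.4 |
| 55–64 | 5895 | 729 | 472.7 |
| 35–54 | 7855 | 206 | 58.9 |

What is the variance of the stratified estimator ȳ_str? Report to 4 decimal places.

0.0503

Var(ȳ_str) = Σₕ Wₕ²(1 − fₕ)sₕ²/nₕ with Wₕ = Nₕ/N, N = 30884.
65+: Wₕ = 0.55478565; term = 0.55478565²·(1 − 0.13511147)·100.4/2315 = 0.011544983.
55–64: Wₕ = 0.19087553; term = 0.19087553²·(1 − 0.12366412)·472.7/729 = 0.020702805.
35–54: Wₕ = 0.25433882; term = 0.25433882²·(1 − 0.02622533)·58.9/206 = 0.018010752.
Sum = 0.05025854.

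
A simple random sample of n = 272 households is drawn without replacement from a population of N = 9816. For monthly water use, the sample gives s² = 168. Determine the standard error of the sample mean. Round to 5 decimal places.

Under SRS without replacement, Var(ȳ) = (1 − f)·s²/n with f = n/N = 272/9816 = 0.02770986.
Var(ȳ) = (1 − 0.02770986)·168/272 = 0.97229014·0.61764706 = 0.60053214.
SE(ȳ) = √(0.60053214) = 0.77494.

0.77494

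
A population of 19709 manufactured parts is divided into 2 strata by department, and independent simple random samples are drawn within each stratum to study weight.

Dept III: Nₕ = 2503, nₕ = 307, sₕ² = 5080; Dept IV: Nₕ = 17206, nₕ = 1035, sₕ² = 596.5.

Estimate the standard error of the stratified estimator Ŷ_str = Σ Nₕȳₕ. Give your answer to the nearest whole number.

Var(Ŷ_str) = Σₕ Nₕ²(1 − fₕ)sₕ²/nₕ.
Dept III: 2503²·(1 − 307/2503)·5080/307 = 9.0953313 × 10^7.
Dept IV: 17206²·(1 − 1035/17206)·596.5/1035 = 1.6035662 × 10^8.
Sum = 2.5130993 × 10^8.
SE = √(2.5130993 × 10^8) = 15853.

15853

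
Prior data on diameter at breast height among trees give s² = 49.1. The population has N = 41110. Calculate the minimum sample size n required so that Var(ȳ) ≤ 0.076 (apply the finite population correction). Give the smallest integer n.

637

Without fpc, n₀ = s²/D = 49.1/0.076 = 646.0526.
With fpc, (1 − n/N)·s²/n ≤ D requires n ≥ n₀/(1 + n₀/N) = 646.0526/(1 + 646.0526/41110) = 636.0568.
Rounding up, n = 637.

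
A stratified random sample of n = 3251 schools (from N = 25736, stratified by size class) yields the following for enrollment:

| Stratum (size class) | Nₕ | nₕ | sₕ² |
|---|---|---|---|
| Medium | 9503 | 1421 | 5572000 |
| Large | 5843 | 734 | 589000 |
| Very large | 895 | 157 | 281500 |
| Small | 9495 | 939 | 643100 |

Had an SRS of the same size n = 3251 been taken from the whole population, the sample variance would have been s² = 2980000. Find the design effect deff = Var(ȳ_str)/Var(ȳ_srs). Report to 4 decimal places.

0.7200

Var(ȳ_str) = Σ Wₕ²(1−fₕ)sₕ²/nₕ with Wₕ = Nₕ/25736:
  Medium: (9503/25736)²·(1−1421/9503)·5572000/1421 = 454.68906
  Large: (5843/25736)²·(1−734/5843)·589000/734 = 36.166704
  Very large: (895/25736)²·(1−157/895)·281500/157 = 1.7880351
  Small: (9495/25736)²·(1−939/9495)·643100/939 = 84.003342
  → Var(ȳ_str) = 576.64714.
Var(ȳ_srs) = (1 − 3251/25736)·2980000/3251 = 800.84992.
deff = 576.64714 / 800.84992 = 0.7200.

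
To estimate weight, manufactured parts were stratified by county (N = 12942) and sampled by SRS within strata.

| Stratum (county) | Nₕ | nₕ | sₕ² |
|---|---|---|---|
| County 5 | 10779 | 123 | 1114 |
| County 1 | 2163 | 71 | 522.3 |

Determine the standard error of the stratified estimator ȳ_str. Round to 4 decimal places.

Var(ȳ_str) = Σₕ Wₕ²(1 − fₕ)sₕ²/nₕ with Wₕ = Nₕ/N, N = 12942.
County 5: Wₕ = 0.83286973; term = 0.83286973²·(1 − 0.01141108)·1114/123 = 6.2108347.
County 1: Wₕ = 0.16713027; term = 0.16713027²·(1 − 0.03282478)·522.3/71 = 0.19873625.
Sum = 6.409571.
SE = √(6.409571) = 2.5317.

2.5317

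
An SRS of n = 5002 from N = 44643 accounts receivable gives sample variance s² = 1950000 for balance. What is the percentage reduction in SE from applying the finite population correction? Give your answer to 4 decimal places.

f = n/N = 5002/44643 = 0.11204444.
SE_no-fpc = √(s²/n) = 19.744469; SE_fpc = √((1−f)s²/n) = 18.605488.
Ratio = √(1−f) = 0.94231394. Reduction = 100·(1 − 0.94231394) = 5.7686%.

5.7686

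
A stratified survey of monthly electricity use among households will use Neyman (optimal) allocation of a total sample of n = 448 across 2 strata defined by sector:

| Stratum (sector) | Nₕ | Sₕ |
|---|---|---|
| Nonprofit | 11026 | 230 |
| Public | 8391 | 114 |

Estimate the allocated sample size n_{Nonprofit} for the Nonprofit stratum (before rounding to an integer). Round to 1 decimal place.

Neyman allocation: nₕ = n·NₕSₕ / Σⱼ NⱼSⱼ.
Σ NⱼSⱼ = 11026·230 + 8391·114 = 3.492554 × 10^6.
n_{Nonprofit} = 448·11026·230 / (3.492554 × 10^6) = 325.3.

325.3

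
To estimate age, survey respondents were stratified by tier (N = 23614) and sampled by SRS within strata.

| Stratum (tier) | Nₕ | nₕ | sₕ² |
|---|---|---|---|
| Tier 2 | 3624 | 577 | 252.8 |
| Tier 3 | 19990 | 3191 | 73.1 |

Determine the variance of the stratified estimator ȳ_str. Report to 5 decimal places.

Var(ȳ_str) = Σₕ Wₕ²(1 − fₕ)sₕ²/nₕ with Wₕ = Nₕ/N, N = 23614.
Tier 2: Wₕ = 0.15346828; term = 0.15346828²·(1 − 0.15921634)·252.8/577 = 0.0086760647.
Tier 3: Wₕ = 0.84653172; term = 0.84653172²·(1 − 0.15962981)·73.1/3191 = 0.013795825.
Sum = 0.02247189.

0.02247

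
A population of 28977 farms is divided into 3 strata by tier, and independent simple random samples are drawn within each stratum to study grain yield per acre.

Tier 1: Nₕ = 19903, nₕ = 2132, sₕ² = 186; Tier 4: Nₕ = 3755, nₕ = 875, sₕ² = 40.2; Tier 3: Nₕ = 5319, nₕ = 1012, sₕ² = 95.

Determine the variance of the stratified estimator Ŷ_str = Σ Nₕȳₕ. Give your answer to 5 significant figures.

3.3505 × 10^7

Var(Ŷ_str) = Σₕ Nₕ²(1 − fₕ)sₕ²/nₕ.
Tier 1: 19903²·(1 − 2132/19903)·186/2132 = 3.0857174 × 10^7.
Tier 4: 3755²·(1 − 875/3755)·40.2/875 = 496844.43.
Tier 3: 5319²·(1 − 1012/5319)·95/1012 = 2.1505421 × 10^6.
Sum = 3.3504561 × 10^7.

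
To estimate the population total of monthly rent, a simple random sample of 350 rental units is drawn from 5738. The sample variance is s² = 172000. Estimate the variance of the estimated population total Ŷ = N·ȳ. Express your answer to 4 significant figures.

1.519 × 10^10

Var(Ŷ) = N²·Var(ȳ) = N²·(1 − n/N)·s²/n.
f = 350/5738 = 0.06099686; Var(ȳ) = 0.93900314·172000/350 = 461.45297.
Var(Ŷ) = 5738² · 461.45297 = 1.5193175 × 10^10.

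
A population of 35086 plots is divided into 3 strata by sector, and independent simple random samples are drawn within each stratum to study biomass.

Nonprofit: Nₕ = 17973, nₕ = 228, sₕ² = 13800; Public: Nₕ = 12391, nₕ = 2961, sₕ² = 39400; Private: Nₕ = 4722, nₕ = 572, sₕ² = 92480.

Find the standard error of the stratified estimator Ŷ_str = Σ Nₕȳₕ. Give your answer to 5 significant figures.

Var(Ŷ_str) = Σₕ Nₕ²(1 − fₕ)sₕ²/nₕ.
Nonprofit: 17973²·(1 − 228/17973)·13800/228 = 1.9303711 × 10^10.
Public: 12391²·(1 − 2961/12391)·39400/2961 = 1.5548048 × 10^9.
Private: 4722²·(1 − 572/4722)·92480/572 = 3.1682969 × 10^9.
Sum = 2.4026813 × 10^10.
SE = √(2.4026813 × 10^10) = 155010.

155010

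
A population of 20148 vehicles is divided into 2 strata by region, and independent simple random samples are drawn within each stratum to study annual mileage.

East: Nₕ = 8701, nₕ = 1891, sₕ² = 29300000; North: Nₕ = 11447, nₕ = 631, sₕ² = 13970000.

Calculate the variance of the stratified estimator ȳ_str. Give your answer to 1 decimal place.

Var(ȳ_str) = Σₕ Wₕ²(1 − fₕ)sₕ²/nₕ with Wₕ = Nₕ/N, N = 20148.
East: Wₕ = 0.43185428; term = 0.43185428²·(1 − 0.21733134)·29300000/1891 = 2261.6661.
North: Wₕ = 0.56814572; term = 0.56814572²·(1 − 0.05512361)·13970000/631 = 6752.4523.
Sum = 9014.1184.

9014.1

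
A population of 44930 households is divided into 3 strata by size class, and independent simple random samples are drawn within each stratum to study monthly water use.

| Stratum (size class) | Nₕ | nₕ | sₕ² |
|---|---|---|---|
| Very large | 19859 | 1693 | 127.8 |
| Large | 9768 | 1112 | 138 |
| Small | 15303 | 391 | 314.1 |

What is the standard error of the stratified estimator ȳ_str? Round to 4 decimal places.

0.3309

Var(ȳ_str) = Σₕ Wₕ²(1 − fₕ)sₕ²/nₕ with Wₕ = Nₕ/N, N = 44930.
Very large: Wₕ = 0.44199866; term = 0.44199866²·(1 − 0.08525102)·127.8/1693 = 0.01349018.
Large: Wₕ = 0.21740485; term = 0.21740485²·(1 − 0.11384111)·138/1112 = 0.0051978574.
Small: Wₕ = 0.34059648; term = 0.34059648²·(1 − 0.02555055)·314.1/391 = 0.090809402.
Sum = 0.10949744.
SE = √(0.10949744) = 0.3309.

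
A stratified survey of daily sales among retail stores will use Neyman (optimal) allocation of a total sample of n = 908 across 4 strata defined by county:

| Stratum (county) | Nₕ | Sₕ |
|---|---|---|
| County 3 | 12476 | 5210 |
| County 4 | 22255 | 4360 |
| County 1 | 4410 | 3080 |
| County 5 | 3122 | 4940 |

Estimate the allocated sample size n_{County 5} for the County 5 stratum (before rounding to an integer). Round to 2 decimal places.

73.30

Neyman allocation: nₕ = n·NₕSₕ / Σⱼ NⱼSⱼ.
Σ NⱼSⱼ = 12476·5210 + 22255·4360 + 4410·3080 + 3122·4940 = 1.9103724 × 10^8.
n_{County 5} = 908·3122·4940 / (1.9103724 × 10^8) = 73.30.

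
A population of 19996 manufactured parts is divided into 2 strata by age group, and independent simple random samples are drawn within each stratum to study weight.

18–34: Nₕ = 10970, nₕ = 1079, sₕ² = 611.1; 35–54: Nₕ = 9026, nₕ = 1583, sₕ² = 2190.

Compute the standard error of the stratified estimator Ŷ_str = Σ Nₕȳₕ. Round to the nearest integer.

12426

Var(Ŷ_str) = Σₕ Nₕ²(1 − fₕ)sₕ²/nₕ.
18–34: 10970²·(1 − 1079/10970)·611.1/1079 = 6.1452233 × 10^7.
35–54: 9026²·(1 − 1583/9026)·2190/1583 = 9.294083 × 10^7.
Sum = 1.5439306 × 10^8.
SE = √(1.5439306 × 10^8) = 12426.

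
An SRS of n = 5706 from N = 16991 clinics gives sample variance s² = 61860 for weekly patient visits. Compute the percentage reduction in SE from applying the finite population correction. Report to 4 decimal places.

f = n/N = 5706/16991 = 0.33582485.
SE_no-fpc = √(s²/n) = 3.2926008; SE_fpc = √((1−f)s²/n) = 2.6833689.
Ratio = √(1−f) = 0.81496942. Reduction = 100·(1 − 0.81496942) = 18.5031%.

18.5031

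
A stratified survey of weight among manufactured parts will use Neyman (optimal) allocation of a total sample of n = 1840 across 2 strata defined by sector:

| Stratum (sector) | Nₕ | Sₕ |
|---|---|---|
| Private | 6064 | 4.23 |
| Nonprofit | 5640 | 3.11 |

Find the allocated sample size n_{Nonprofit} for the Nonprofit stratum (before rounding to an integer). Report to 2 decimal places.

747.24

Neyman allocation: nₕ = n·NₕSₕ / Σⱼ NⱼSⱼ.
Σ NⱼSⱼ = 6064·4.23 + 5640·3.11 = 43191.12.
n_{Nonprofit} = 1840·5640·3.11 / 43191.12 = 747.24.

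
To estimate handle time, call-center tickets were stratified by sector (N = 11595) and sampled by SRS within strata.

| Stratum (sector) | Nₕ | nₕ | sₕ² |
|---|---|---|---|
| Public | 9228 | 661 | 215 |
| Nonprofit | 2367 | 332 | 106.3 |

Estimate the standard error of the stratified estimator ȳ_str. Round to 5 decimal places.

Var(ȳ_str) = Σₕ Wₕ²(1 − fₕ)sₕ²/nₕ with Wₕ = Nₕ/N, N = 11595.
Public: Wₕ = 0.79586028; term = 0.79586028²·(1 − 0.07162982)·215/661 = 0.19126339.
Nonprofit: Wₕ = 0.20413972; term = 0.20413972²·(1 − 0.14026193)·106.3/332 = 0.011471398.
Sum = 0.20273479.
SE = √(0.20273479) = 0.45026.

0.45026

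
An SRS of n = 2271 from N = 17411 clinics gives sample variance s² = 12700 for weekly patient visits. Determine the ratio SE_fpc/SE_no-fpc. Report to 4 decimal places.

0.9325

f = n/N = 2271/17411 = 0.13043478.
SE_no-fpc = √(s²/n) = 2.3647939; SE_fpc = √((1−f)s²/n) = 2.2051817.
Ratio = √(1−f) = 0.93250481.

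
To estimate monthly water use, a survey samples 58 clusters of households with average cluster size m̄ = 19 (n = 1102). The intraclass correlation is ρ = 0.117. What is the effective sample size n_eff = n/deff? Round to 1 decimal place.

354.8

deff = 1 + (19 − 1)·0.117 = 1 + 2.106 = 3.106.
n_eff = 1102 / 3.106 = 354.8.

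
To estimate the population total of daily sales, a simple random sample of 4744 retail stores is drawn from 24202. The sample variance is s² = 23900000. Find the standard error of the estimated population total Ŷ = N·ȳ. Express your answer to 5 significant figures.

Var(Ŷ) = N²·Var(ȳ) = N²·(1 − n/N)·s²/n.
f = 4744/24202 = 0.19601686; Var(ȳ) = 0.80398314·23900000/4744 = 4050.421.
Var(Ŷ) = 24202² · 4050.421 = 2.3724807 × 10^12.
SE(Ŷ) = √(2.3724807 × 10^12) = 1.5403 × 10^6.

1.5403 × 10^6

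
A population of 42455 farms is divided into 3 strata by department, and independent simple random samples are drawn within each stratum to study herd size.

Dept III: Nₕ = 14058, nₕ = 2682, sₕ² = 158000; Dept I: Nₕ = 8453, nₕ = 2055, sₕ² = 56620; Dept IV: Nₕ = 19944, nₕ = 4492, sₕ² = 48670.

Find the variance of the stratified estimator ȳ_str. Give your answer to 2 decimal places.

7.91

Var(ȳ_str) = Σₕ Wₕ²(1 − fₕ)sₕ²/nₕ with Wₕ = Nₕ/N, N = 42455.
Dept III: Wₕ = 0.33112708; term = 0.33112708²·(1 − 0.19078105)·158000/2682 = 5.227015.
Dept I: Wₕ = 0.19910493; term = 0.19910493²·(1 − 0.24310896)·56620/2055 = 0.82671431.
Dept IV: Wₕ = 0.46976799; term = 0.46976799²·(1 − 0.22523065)·48670/4492 = 1.8525113.
Sum = 7.9062406.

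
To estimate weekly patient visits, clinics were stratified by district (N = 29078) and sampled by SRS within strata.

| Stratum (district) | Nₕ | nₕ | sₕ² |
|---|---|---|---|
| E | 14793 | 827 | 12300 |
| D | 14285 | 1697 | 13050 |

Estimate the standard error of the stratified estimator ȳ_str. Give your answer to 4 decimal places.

Var(ȳ_str) = Σₕ Wₕ²(1 − fₕ)sₕ²/nₕ with Wₕ = Nₕ/N, N = 29078.
E: Wₕ = 0.50873513; term = 0.50873513²·(1 − 0.05590482)·12300/827 = 3.6341164.
D: Wₕ = 0.49126487; term = 0.49126487²·(1 − 0.11879594)·13050/1697 = 1.6354474.
Sum = 5.2695638.
SE = √(5.2695638) = 2.2956.

2.2956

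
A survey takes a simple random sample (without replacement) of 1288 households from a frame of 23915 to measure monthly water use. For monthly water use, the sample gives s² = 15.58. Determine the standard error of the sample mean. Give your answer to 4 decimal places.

Under SRS without replacement, Var(ȳ) = (1 − f)·s²/n with f = n/N = 1288/23915 = 0.05385741.
Var(ȳ) = (1 − 0.05385741)·15.58/1288 = 0.94614259·0.012096273 = 0.011444799.
SE(ȳ) = √(0.011444799) = 0.1070.

0.1070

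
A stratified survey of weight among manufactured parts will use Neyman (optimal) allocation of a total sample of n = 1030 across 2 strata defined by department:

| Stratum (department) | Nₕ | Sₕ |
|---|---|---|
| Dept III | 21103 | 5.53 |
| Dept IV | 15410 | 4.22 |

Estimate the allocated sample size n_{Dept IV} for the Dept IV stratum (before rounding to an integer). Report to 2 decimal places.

Neyman allocation: nₕ = n·NₕSₕ / Σⱼ NⱼSⱼ.
Σ NⱼSⱼ = 21103·5.53 + 15410·4.22 = 181729.79.
n_{Dept IV} = 1030·15410·4.22 / 181729.79 = 368.58.

368.58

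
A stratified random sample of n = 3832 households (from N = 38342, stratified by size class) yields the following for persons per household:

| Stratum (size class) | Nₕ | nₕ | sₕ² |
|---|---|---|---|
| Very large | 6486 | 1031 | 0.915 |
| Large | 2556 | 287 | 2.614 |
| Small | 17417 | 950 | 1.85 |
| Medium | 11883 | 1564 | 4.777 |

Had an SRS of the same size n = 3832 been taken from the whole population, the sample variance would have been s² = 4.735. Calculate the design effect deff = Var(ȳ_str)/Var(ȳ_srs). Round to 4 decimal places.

Var(ȳ_str) = Σ Wₕ²(1−fₕ)sₕ²/nₕ with Wₕ = Nₕ/38342:
  Very large: (6486/38342)²·(1−1031/6486)·0.915/1031 = 2.1359181 × 10^-5
  Large: (2556/38342)²·(1−287/2556)·2.614/287 = 3.5931017 × 10^-5
  Small: (17417/38342)²·(1−950/17417)·1.85/950 = 3.7991499 × 10^-4
  Medium: (11883/38342)²·(1−1564/11883)·4.777/1564 = 2.5476084 × 10^-4
  → Var(ȳ_str) = 6.9196603 × 10^-4.
Var(ȳ_srs) = (1 − 3832/38342)·4.735/3832 = 0.0011121534.
deff = (6.9196603 × 10^-4) / 0.0011121534 = 0.6222.

0.6222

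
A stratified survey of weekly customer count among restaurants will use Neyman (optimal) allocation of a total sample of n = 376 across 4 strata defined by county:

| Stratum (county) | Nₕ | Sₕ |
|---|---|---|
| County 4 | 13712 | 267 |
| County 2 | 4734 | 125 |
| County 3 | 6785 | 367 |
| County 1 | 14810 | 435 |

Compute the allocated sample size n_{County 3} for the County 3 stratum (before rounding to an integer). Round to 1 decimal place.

71.0

Neyman allocation: nₕ = n·NₕSₕ / Σⱼ NⱼSⱼ.
Σ NⱼSⱼ = 13712·267 + 4734·125 + 6785·367 + 14810·435 = 1.3185299 × 10^7.
n_{County 3} = 376·6785·367 / (1.3185299 × 10^7) = 71.0.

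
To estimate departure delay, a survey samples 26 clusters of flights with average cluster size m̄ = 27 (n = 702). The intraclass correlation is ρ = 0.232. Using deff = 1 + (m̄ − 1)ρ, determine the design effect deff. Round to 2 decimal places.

7.03

deff = 1 + (27 − 1)·0.232 = 1 + 6.032 = 7.032.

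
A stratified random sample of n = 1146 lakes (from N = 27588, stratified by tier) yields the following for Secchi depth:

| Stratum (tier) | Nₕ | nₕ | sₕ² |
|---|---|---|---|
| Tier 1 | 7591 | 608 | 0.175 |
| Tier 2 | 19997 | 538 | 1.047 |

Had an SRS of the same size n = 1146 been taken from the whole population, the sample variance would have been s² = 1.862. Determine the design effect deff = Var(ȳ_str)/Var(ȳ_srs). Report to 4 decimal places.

Var(ȳ_str) = Σ Wₕ²(1−fₕ)sₕ²/nₕ with Wₕ = Nₕ/27588:
  Tier 1: (7591/27588)²·(1−608/7591)·0.175/608 = 2.0046339 × 10^-5
  Tier 2: (19997/27588)²·(1−538/19997)·1.047/538 = 9.9496851 × 10^-4
  → Var(ȳ_str) = 0.0010150148.
Var(ȳ_srs) = (1 − 1146/27588)·1.862/1146 = 0.0015572887.
deff = 0.0010150148 / 0.0015572887 = 0.6518.

0.6518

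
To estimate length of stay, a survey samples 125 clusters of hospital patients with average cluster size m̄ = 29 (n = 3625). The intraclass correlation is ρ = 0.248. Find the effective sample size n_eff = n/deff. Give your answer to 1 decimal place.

deff = 1 + (29 − 1)·0.248 = 1 + 6.944 = 7.944.
n_eff = 3625 / 7.944 = 456.3.

456.3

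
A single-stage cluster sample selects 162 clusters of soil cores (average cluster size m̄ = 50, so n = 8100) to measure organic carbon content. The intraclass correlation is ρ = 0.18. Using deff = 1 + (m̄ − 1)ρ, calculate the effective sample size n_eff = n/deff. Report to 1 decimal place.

deff = 1 + (50 − 1)·0.18 = 1 + 8.82 = 9.82.
n_eff = 8100 / 9.82 = 824.8.

824.8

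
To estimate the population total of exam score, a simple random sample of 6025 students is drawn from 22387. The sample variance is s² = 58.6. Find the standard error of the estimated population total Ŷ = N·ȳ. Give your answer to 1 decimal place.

1887.5

Var(Ŷ) = N²·Var(ȳ) = N²·(1 − n/N)·s²/n.
f = 6025/22387 = 0.26912941; Var(ȳ) = 0.73087059·58.6/6025 = 0.0071085505.
Var(Ŷ) = 22387² · 0.0071085505 = 3.5626475 × 10^6.
SE(Ŷ) = √(3.5626475 × 10^6) = 1887.5.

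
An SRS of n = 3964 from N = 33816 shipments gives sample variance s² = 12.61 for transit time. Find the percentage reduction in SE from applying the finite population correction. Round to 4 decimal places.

6.0438

f = n/N = 3964/33816 = 0.11722262.
SE_no-fpc = √(s²/n) = 0.056401509; SE_fpc = √((1−f)s²/n) = 0.052992733.
Ratio = √(1−f) = 0.93956234. Reduction = 100·(1 − 0.93956234) = 6.0438%.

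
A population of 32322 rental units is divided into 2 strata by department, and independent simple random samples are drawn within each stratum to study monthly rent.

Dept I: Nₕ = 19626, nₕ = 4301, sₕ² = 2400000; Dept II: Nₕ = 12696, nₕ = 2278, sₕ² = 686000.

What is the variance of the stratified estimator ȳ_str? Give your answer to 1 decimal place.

198.8

Var(ȳ_str) = Σₕ Wₕ²(1 − fₕ)sₕ²/nₕ with Wₕ = Nₕ/N, N = 32322.
Dept I: Wₕ = 0.60720252; term = 0.60720252²·(1 − 0.21914807)·2400000/4301 = 160.64885.
Dept II: Wₕ = 0.39279748; term = 0.39279748²·(1 − 0.17942659)·686000/2278 = 38.126348.
Sum = 198.7752.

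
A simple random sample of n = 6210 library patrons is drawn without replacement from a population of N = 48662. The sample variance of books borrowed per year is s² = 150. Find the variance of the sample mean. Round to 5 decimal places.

0.02107

Under SRS without replacement, Var(ȳ) = (1 − f)·s²/n with f = n/N = 6210/48662 = 0.12761498.
Var(ȳ) = (1 − 0.12761498)·150/6210 = 0.87238502·0.024154589 = 0.021072102.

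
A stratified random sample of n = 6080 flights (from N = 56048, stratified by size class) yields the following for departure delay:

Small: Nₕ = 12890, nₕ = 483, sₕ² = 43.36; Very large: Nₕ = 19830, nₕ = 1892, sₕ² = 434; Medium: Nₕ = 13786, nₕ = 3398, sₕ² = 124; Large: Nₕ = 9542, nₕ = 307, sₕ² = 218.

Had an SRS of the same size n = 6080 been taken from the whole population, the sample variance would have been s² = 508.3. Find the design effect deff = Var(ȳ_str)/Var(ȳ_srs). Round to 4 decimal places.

0.6994

Var(ȳ_str) = Σ Wₕ²(1−fₕ)sₕ²/nₕ with Wₕ = Nₕ/56048:
  Small: (12890/56048)²·(1−483/12890)·43.36/483 = 0.0045702673
  Very large: (19830/56048)²·(1−1892/19830)·434/1892 = 0.025974374
  Medium: (13786/56048)²·(1−3398/13786)·124/3398 = 0.0016635976
  Large: (9542/56048)²·(1−307/9542)·218/307 = 0.019919305
  → Var(ȳ_str) = 0.052127544.
Var(ȳ_srs) = (1 − 6080/56048)·508.3/6080 = 0.074532961.
deff = 0.052127544 / 0.074532961 = 0.6994.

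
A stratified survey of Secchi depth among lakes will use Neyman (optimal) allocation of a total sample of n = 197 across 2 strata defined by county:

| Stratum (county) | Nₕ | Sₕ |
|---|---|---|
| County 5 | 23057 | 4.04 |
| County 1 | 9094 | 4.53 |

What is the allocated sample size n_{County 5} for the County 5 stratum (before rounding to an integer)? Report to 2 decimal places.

136.59

Neyman allocation: nₕ = n·NₕSₕ / Σⱼ NⱼSⱼ.
Σ NⱼSⱼ = 23057·4.04 + 9094·4.53 = 134346.1.
n_{County 5} = 197·23057·4.04 / 134346.1 = 136.59.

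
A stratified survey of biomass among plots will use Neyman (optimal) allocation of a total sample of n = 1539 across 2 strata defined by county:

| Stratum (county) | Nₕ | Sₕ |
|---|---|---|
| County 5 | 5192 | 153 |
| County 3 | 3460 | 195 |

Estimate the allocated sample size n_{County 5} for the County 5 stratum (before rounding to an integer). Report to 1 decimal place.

Neyman allocation: nₕ = n·NₕSₕ / Σⱼ NⱼSⱼ.
Σ NⱼSⱼ = 5192·153 + 3460·195 = 1.469076 × 10^6.
n_{County 5} = 1539·5192·153 / (1.469076 × 10^6) = 832.2.

832.2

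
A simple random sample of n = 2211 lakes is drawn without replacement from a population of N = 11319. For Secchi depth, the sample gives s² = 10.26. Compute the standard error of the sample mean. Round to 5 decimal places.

Under SRS without replacement, Var(ȳ) = (1 − f)·s²/n with f = n/N = 2211/11319 = 0.19533528.
Var(ȳ) = (1 − 0.19533528)·10.26/2211 = 0.80466472·0.0046404342 = 0.0037339937.
SE(ȳ) = √(0.0037339937) = 0.06111.

0.06111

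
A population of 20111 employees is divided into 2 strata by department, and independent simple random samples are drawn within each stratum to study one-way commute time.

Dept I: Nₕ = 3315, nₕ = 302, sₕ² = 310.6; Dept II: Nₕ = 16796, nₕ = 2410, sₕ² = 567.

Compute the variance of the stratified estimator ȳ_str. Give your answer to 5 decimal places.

0.16595

Var(ȳ_str) = Σₕ Wₕ²(1 − fₕ)sₕ²/nₕ with Wₕ = Nₕ/N, N = 20111.
Dept I: Wₕ = 0.16483516; term = 0.16483516²·(1 − 0.09110106)·310.6/302 = 0.025398604.
Dept II: Wₕ = 0.83516484; term = 0.83516484²·(1 − 0.14348654)·567/2410 = 0.14055445.
Sum = 0.16595305.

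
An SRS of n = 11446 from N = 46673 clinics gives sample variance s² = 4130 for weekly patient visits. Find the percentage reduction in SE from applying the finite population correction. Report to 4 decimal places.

13.1230

f = n/N = 11446/46673 = 0.24523815.
SE_no-fpc = √(s²/n) = 0.60068689; SE_fpc = √((1−f)s²/n) = 0.52185894.
Ratio = √(1−f) = 0.86877031. Reduction = 100·(1 − 0.86877031) = 13.1230%.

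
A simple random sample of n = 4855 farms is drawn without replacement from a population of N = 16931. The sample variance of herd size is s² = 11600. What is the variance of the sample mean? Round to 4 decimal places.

Under SRS without replacement, Var(ȳ) = (1 − f)·s²/n with f = n/N = 4855/16931 = 0.28675211.
Var(ȳ) = (1 − 0.28675211)·11600/4855 = 0.71324789·2.3892894 = 1.7041556.

1.7042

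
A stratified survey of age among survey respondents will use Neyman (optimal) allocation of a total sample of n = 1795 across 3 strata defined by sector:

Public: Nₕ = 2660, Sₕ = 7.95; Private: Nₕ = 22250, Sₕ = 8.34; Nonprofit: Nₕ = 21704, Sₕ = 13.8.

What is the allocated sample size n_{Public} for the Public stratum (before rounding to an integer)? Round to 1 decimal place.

Neyman allocation: nₕ = n·NₕSₕ / Σⱼ NⱼSⱼ.
Σ NⱼSⱼ = 2660·7.95 + 22250·8.34 + 21704·13.8 = 506227.2.
n_{Public} = 1795·2660·7.95 / 506227.2 = 75.0.

75.0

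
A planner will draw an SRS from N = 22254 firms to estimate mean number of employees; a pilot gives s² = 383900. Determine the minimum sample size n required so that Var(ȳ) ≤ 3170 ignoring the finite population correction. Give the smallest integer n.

122

Without fpc, n₀ = s²/D = 383900/3170 = 121.1041.
Rounding up, n = 122.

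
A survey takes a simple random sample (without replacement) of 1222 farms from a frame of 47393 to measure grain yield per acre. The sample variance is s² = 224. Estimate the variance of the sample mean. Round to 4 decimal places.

Under SRS without replacement, Var(ȳ) = (1 − f)·s²/n with f = n/N = 1222/47393 = 0.02578440.
Var(ȳ) = (1 − 0.02578440)·224/1222 = 0.97421560·0.18330606 = 0.17857962.

0.1786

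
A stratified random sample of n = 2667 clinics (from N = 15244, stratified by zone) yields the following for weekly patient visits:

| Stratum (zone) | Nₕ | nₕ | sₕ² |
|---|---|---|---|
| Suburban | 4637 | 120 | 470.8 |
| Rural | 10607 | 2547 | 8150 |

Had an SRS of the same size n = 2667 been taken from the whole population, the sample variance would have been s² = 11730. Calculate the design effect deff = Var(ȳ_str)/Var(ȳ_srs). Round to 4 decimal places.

0.4219

Var(ȳ_str) = Σ Wₕ²(1−fₕ)sₕ²/nₕ with Wₕ = Nₕ/15244:
  Suburban: (4637/15244)²·(1−120/4637)·470.8/120 = 0.35362627
  Rural: (10607/15244)²·(1−2547/10607)·8150/2547 = 1.1772221
  → Var(ȳ_str) = 1.5308484.
Var(ȳ_srs) = (1 − 2667/15244)·11730/2667 = 3.6287171.
deff = 1.5308484 / 3.6287171 = 0.4219.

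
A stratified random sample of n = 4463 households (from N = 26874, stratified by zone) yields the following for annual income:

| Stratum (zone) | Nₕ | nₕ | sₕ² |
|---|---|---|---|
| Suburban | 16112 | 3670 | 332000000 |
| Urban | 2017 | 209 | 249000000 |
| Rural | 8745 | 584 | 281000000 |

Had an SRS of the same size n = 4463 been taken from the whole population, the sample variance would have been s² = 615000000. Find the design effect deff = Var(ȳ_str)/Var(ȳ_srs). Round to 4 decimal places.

Var(ȳ_str) = Σ Wₕ²(1−fₕ)sₕ²/nₕ with Wₕ = Nₕ/26874:
  Suburban: (16112/26874)²·(1−3670/16112)·332000000/3670 = 25110.019
  Urban: (2017/26874)²·(1−209/2017)·249000000/209 = 6015.7913
  Rural: (8745/26874)²·(1−584/8745)·281000000/584 = 47547.976
  → Var(ȳ_str) = 78673.786.
Var(ȳ_srs) = (1 − 4463/26874)·615000000/4463 = 114915.11.
deff = 78673.786 / 114915.11 = 0.6846.

0.6846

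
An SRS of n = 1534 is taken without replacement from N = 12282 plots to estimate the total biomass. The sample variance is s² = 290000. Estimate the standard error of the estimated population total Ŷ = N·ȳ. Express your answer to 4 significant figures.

158000

Var(Ŷ) = N²·Var(ȳ) = N²·(1 − n/N)·s²/n.
f = 1534/12282 = 0.12489823; Var(ȳ) = 0.87510177·290000/1534 = 165.43645.
Var(Ŷ) = 12282² · 165.43645 = 2.4955679 × 10^10.
SE(Ŷ) = √(2.4955679 × 10^10) = 158000.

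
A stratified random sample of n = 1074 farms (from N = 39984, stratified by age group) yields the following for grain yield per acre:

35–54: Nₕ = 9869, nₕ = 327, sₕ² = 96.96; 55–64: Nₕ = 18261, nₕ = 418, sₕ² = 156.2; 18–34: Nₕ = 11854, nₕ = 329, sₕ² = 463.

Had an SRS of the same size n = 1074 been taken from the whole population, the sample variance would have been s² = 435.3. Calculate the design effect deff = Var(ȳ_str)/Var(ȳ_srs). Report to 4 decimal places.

0.5423

Var(ȳ_str) = Σ Wₕ²(1−fₕ)sₕ²/nₕ with Wₕ = Nₕ/39984:
  35–54: (9869/39984)²·(1−327/9869)·96.96/327 = 0.017465657
  55–64: (18261/39984)²·(1−418/18261)·156.2/418 = 0.076159608
  18–34: (11854/39984)²·(1−329/11854)·463/329 = 0.12025924
  → Var(ȳ_str) = 0.21388451.
Var(ȳ_srs) = (1 − 1074/39984)·435.3/1074 = 0.39442041.
deff = 0.21388451 / 0.39442041 = 0.5423.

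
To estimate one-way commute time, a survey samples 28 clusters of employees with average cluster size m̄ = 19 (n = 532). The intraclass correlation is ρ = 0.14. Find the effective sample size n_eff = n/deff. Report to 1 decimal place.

151.1

deff = 1 + (19 − 1)·0.14 = 1 + 2.52 = 3.52.
n_eff = 532 / 3.52 = 151.1.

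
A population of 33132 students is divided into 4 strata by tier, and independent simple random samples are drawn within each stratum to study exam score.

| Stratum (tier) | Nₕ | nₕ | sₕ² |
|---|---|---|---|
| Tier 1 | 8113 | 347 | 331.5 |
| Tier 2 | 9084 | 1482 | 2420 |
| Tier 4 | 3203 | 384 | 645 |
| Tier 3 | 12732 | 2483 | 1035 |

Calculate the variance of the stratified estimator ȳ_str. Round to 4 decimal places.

0.2209

Var(ȳ_str) = Σₕ Wₕ²(1 − fₕ)sₕ²/nₕ with Wₕ = Nₕ/N, N = 33132.
Tier 1: Wₕ = 0.24486901; term = 0.24486901²·(1 − 0.04277086)·331.5/347 = 0.054832445.
Tier 2: Wₕ = 0.27417602; term = 0.27417602²·(1 − 0.16314399)·2420/1482 = 0.10272517.
Tier 4: Wₕ = 0.09667391; term = 0.09667391²·(1 − 0.11988761)·645/384 = 0.013816091.
Tier 3: Wₕ = 0.38428106; term = 0.38428106²·(1 − 0.19502042)·1035/2483 = 0.049550318.
Sum = 0.22092402.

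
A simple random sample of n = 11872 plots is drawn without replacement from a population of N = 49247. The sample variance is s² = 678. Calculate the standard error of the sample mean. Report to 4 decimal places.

Under SRS without replacement, Var(ȳ) = (1 − f)·s²/n with f = n/N = 11872/49247 = 0.24107052.
Var(ȳ) = (1 − 0.24107052)·678/11872 = 0.75892948·0.057109164 = 0.043341828.
SE(ȳ) = √(0.043341828) = 0.2082.

0.2082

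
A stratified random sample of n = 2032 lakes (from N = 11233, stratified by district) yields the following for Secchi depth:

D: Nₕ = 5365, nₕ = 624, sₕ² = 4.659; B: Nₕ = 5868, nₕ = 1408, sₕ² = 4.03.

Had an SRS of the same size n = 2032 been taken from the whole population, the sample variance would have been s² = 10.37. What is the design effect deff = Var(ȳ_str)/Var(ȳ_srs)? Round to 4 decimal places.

Var(ȳ_str) = Σ Wₕ²(1−fₕ)sₕ²/nₕ with Wₕ = Nₕ/11233:
  D: (5365/11233)²·(1−624/5365)·4.659/624 = 0.0015050686
  B: (5868/11233)²·(1−1408/5868)·4.03/1408 = 5.9365733 × 10^-4
  → Var(ȳ_str) = 0.0020987259.
Var(ȳ_srs) = (1 − 2032/11233)·10.37/2032 = 0.0041801737.
deff = 0.0020987259 / 0.0041801737 = 0.5021.

0.5021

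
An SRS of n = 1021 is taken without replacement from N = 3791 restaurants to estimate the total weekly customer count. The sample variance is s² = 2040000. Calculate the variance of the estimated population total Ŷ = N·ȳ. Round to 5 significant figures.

Var(Ŷ) = N²·Var(ȳ) = N²·(1 − n/N)·s²/n.
f = 1021/3791 = 0.26932208; Var(ȳ) = 0.73067792·2040000/1021 = 1459.9245.
Var(Ŷ) = 3791² · 1459.9245 = 2.0981569 × 10^10.

2.0982 × 10^10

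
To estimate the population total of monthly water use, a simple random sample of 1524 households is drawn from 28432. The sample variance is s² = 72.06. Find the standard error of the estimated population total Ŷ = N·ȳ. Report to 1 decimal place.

Var(Ŷ) = N²·Var(ȳ) = N²·(1 − n/N)·s²/n.
f = 1524/28432 = 0.05360158; Var(ȳ) = 0.94639842·72.06/1524 = 0.044748996.
Var(Ŷ) = 28432² · 0.044748996 = 3.6174132 × 10^7.
SE(Ŷ) = √(3.6174132 × 10^7) = 6014.5.

6014.5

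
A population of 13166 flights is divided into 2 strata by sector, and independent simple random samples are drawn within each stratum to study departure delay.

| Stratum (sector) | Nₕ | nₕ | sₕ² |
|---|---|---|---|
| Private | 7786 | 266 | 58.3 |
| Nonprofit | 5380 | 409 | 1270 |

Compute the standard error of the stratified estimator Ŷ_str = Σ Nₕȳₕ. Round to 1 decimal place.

9791.6

Var(Ŷ_str) = Σₕ Nₕ²(1 − fₕ)sₕ²/nₕ.
Private: 7786²·(1 − 266/7786)·58.3/266 = 1.2832733 × 10^7.
Nonprofit: 5380²·(1 − 409/5380)·1270/409 = 8.3043654 × 10^7.
Sum = 9.5876387 × 10^7.
SE = √(9.5876387 × 10^7) = 9791.6.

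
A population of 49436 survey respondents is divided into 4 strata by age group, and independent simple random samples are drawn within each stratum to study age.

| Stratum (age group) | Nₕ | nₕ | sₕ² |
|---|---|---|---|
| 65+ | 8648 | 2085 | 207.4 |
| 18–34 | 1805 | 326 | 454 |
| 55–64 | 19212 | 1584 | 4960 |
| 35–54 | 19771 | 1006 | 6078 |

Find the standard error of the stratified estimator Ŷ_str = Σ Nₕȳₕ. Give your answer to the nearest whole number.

57544

Var(Ŷ_str) = Σₕ Nₕ²(1 − fₕ)sₕ²/nₕ.
65+: 8648²·(1 − 2085/8648)·207.4/2085 = 5.6457388 × 10^6.
18–34: 1805²·(1 − 326/1805)·454/326 = 3.7177795 × 10^6.
55–64: 19212²·(1 − 1584/19212)·4960/1584 = 1.0604791 × 10^9.
35–54: 19771²·(1 − 1006/19771)·6078/1006 = 2.2415061 × 10^9.
Sum = 3.3113487 × 10^9.
SE = √(3.3113487 × 10^9) = 57544.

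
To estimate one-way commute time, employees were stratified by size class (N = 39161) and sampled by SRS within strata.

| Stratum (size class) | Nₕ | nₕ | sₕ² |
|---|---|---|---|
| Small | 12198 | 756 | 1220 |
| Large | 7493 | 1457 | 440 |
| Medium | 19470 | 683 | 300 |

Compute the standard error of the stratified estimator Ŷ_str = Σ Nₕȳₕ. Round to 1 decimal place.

Var(Ŷ_str) = Σₕ Nₕ²(1 − fₕ)sₕ²/nₕ.
Small: 12198²·(1 − 756/12198)·1220/756 = 2.2523123 × 10^8.
Large: 7493²·(1 − 1457/7493)·440/1457 = 1.3658345 × 10^7.
Medium: 19470²·(1 − 683/19470)·300/683 = 1.6066598 × 10^8.
Sum = 3.9955556 × 10^8.
SE = √(3.9955556 × 10^8) = 19988.9.

19988.9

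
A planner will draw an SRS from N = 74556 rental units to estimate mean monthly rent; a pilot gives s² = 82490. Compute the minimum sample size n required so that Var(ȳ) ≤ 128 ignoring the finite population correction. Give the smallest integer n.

645

Without fpc, n₀ = s²/D = 82490/128 = 644.4531.
Rounding up, n = 645.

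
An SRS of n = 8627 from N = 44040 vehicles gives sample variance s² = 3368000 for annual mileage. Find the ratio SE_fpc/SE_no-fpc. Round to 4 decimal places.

f = n/N = 8627/44040 = 0.19589010.
SE_no-fpc = √(s²/n) = 19.758599; SE_fpc = √((1−f)s²/n) = 17.717965.
Ratio = √(1−f) = 0.89672175.

0.8967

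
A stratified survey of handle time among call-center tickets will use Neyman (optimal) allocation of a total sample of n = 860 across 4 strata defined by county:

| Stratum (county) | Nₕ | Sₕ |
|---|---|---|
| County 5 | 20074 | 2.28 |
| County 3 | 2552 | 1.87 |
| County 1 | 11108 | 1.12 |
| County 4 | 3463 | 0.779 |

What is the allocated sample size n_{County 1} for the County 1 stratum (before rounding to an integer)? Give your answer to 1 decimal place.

Neyman allocation: nₕ = n·NₕSₕ / Σⱼ NⱼSⱼ.
Σ NⱼSⱼ = 20074·2.28 + 2552·1.87 + 11108·1.12 + 3463·0.779 = 65679.597.
n_{County 1} = 860·11108·1.12 / 65679.597 = 162.9.

162.9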